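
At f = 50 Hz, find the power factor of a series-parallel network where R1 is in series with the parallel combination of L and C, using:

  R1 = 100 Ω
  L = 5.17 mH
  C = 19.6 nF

Step 1 — Angular frequency: ω = 2π·f = 2π·50 = 314.2 rad/s.
Step 2 — Component impedances:
  R1: Z = R = 100 Ω
  L: Z = jωL = j·314.2·0.00517 = 0 + j1.624 Ω
  C: Z = 1/(jωC) = -j/(ω·C) = 0 - j1.624e+05 Ω
Step 3 — Parallel branch: L || C = 1/(1/L + 1/C) = 0 + j1.624 Ω.
Step 4 — Series with R1: Z_total = R1 + (L || C) = 100 + j1.624 Ω = 100∠0.9° Ω.
Step 5 — Power factor: PF = cos(φ) = Re(Z)/|Z| = 100/100.01 = 0.9999.
Step 6 — Type: Im(Z) = 1.624 ⇒ lagging (phase φ = 0.9°).

PF = 0.9999 (lagging, φ = 0.9°)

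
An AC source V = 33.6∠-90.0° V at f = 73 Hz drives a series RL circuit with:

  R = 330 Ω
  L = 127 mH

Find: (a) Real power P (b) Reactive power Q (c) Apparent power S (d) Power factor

Step 1 — Angular frequency: ω = 2π·f = 2π·73 = 458.7 rad/s.
Step 2 — Component impedances:
  R: Z = R = 330 Ω
  L: Z = jωL = j·458.7·0.127 = 0 + j58.25 Ω
Step 3 — Series combination: Z_total = R + L = 330 + j58.25 Ω = 335.1∠10.0° Ω.
Step 4 — Source phasor: V = 33.6∠-90.0° V = 0 - j33.6 V.
Step 5 — Current: I = V / Z = -0.01743 - j0.09874 A = 0.1003∠-100.0° A.
Step 6 — Complex power: S = V·I* = 3.318 + j0.5856 VA.
Step 7 — Real power: P = Re(S) = 3.318 W.
Step 8 — Reactive power: Q = Im(S) = 0.5856 VAR.
Step 9 — Apparent power: |S| = 3.369 VA.
Step 10 — Power factor: PF = P/|S| = 0.9848 (lagging).

(a) P = 3.318 W  (b) Q = 0.5856 VAR  (c) S = 3.369 VA  (d) PF = 0.9848 (lagging)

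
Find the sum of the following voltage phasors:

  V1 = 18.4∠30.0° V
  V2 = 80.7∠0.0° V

Step 1 — Convert each phasor to rectangular form:
  V1 = 18.4·(cos(30.0°) + j·sin(30.0°)) = 15.93 + j9.2 V
  V2 = 80.7·(cos(0.0°) + j·sin(0.0°)) = 80.7 V
Step 2 — Sum components: V_total = 96.63 + j9.2 V.
Step 3 — Convert to polar: |V_total| = 97.07 V, ∠V_total = 5.4°.

V_total = 97.07∠5.4° V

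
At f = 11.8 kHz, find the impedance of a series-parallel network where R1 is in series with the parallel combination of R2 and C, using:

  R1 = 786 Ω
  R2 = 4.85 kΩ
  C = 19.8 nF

Step 1 — Angular frequency: ω = 2π·f = 2π·1.18e+04 = 7.414e+04 rad/s.
Step 2 — Component impedances:
  R1: Z = R = 786 Ω
  R2: Z = R = 4850 Ω
  C: Z = 1/(jωC) = -j/(ω·C) = 0 - j681.2 Ω
Step 3 — Parallel branch: R2 || C = 1/(1/R2 + 1/C) = 93.83 - j668 Ω.
Step 4 — Series with R1: Z_total = R1 + (R2 || C) = 879.8 - j668 Ω = 1105∠-37.2° Ω.

Z = 879.8 - j668 Ω = 1105∠-37.2° Ω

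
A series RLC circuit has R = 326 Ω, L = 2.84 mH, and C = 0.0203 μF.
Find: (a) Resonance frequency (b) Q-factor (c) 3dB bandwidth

Step 1 — Resonance: ω₀ = 1/√(LC) = 1/√(0.00284·2.03e-08) = 1.317e+05 rad/s.
Step 2 — f₀ = ω₀/(2π) = 2.096e+04 Hz.
Step 3 — Series Q: Q = ω₀L/R = 1.317e+05·0.00284/326 = 1.147.
Step 4 — Bandwidth: Δω = ω₀/Q = 1.148e+05 rad/s; BW = Δω/(2π) = 1.827e+04 Hz.

(a) f₀ = 2.096e+04 Hz  (b) Q = 1.147  (c) BW = 1.827e+04 Hz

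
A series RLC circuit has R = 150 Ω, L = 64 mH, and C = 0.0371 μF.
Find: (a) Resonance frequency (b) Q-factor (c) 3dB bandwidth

Step 1 — Resonance: ω₀ = 1/√(LC) = 1/√(0.064·3.71e-08) = 2.052e+04 rad/s.
Step 2 — f₀ = ω₀/(2π) = 3266 Hz.
Step 3 — Series Q: Q = ω₀L/R = 2.052e+04·0.064/150 = 8.756.
Step 4 — Bandwidth: Δω = ω₀/Q = 2344 rad/s; BW = Δω/(2π) = 373 Hz.

(a) f₀ = 3266 Hz  (b) Q = 8.756  (c) BW = 373 Hz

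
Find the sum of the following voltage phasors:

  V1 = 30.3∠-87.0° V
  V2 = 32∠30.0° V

Step 1 — Convert each phasor to rectangular form:
  V1 = 30.3·(cos(-87.0°) + j·sin(-87.0°)) = 1.586 - j30.26 V
  V2 = 32·(cos(30.0°) + j·sin(30.0°)) = 27.71 + j16 V
Step 2 — Sum components: V_total = 29.3 - j14.26 V.
Step 3 — Convert to polar: |V_total| = 32.58 V, ∠V_total = -26.0°.

V_total = 32.58∠-26.0° V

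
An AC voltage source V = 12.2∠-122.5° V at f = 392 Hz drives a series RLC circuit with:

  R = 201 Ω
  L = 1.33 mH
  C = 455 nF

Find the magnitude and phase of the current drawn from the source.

Step 1 — Angular frequency: ω = 2π·f = 2π·392 = 2463 rad/s.
Step 2 — Component impedances:
  R: Z = R = 201 Ω
  L: Z = jωL = j·2463·0.00133 = 0 + j3.276 Ω
  C: Z = 1/(jωC) = -j/(ω·C) = 0 - j892.3 Ω
Step 3 — Series combination: Z_total = R + L + C = 201 - j889 Ω = 911.5∠-77.3° Ω.
Step 4 — Source phasor: V = 12.2∠-122.5° V = -6.555 - j10.29 V.
Step 5 — Ohm's law: I = V / Z_total = (-6.555 - j10.29) / (201 - j889) = 0.009425 - j0.009504 A.
Step 6 — Convert to polar: |I| = 0.01338 A, ∠I = -45.2°.

I = 0.01338∠-45.2° A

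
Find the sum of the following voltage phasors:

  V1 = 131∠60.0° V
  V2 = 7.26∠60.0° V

Step 1 — Convert each phasor to rectangular form:
  V1 = 131·(cos(60.0°) + j·sin(60.0°)) = 65.5 + j113.4 V
  V2 = 7.26·(cos(60.0°) + j·sin(60.0°)) = 3.63 + j6.287 V
Step 2 — Sum components: V_total = 69.13 + j119.7 V.
Step 3 — Convert to polar: |V_total| = 138.3 V, ∠V_total = 60.0°.

V_total = 138.3∠60.0° V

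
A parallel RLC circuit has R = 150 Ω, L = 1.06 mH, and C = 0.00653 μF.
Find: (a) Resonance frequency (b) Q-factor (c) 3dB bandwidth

Step 1 — Resonance: ω₀ = 1/√(LC) = 1/√(0.00106·6.53e-09) = 3.801e+05 rad/s.
Step 2 — f₀ = ω₀/(2π) = 6.049e+04 Hz.
Step 3 — Parallel Q: Q = R/(ω₀L) = 150/(3.801e+05·0.00106) = 0.3723.
Step 4 — Bandwidth: Δω = ω₀/Q = 1.021e+06 rad/s; BW = Δω/(2π) = 1.625e+05 Hz.

(a) f₀ = 6.049e+04 Hz  (b) Q = 0.3723  (c) BW = 1.625e+05 Hz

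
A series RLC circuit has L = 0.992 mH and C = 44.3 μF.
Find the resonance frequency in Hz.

Step 1 — Resonance condition Im(Z)=0 gives ω₀ = 1/√(LC).
Step 2 — ω₀ = 1/√(0.000992·4.43e-05) = 4770 rad/s.
Step 3 — f₀ = ω₀/(2π) = 759.2 Hz.

f₀ = 759.2 Hz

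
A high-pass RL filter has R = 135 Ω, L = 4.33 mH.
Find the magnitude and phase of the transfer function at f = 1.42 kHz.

Step 1 — Angular frequency: ω = 2π·1420 = 8922 rad/s.
Step 2 — Transfer function: H(jω) = jωL/(R + jωL).
Step 3 — Numerator jωL = j·38.63; denominator R + jωL = 135 + j38.63.
Step 4 — H = 0.07569 + j0.2645.
Step 5 — Magnitude: |H| = 0.2751 (-11.2 dB); phase: φ = 74.0°.

|H| = 0.2751 (-11.2 dB), φ = 74.0°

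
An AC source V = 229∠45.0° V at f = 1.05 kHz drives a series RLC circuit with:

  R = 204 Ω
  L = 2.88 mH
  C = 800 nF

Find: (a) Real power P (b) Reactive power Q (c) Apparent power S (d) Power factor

Step 1 — Angular frequency: ω = 2π·f = 2π·1050 = 6597 rad/s.
Step 2 — Component impedances:
  R: Z = R = 204 Ω
  L: Z = jωL = j·6597·0.00288 = 0 + j19 Ω
  C: Z = 1/(jωC) = -j/(ω·C) = 0 - j189.5 Ω
Step 3 — Series combination: Z_total = R + L + C = 204 - j170.5 Ω = 265.8∠-39.9° Ω.
Step 4 — Source phasor: V = 229∠45.0° V = 161.9 + j161.9 V.
Step 5 — Current: I = V / Z = 0.07682 + j0.858 A = 0.8614∠84.9° A.
Step 6 — Complex power: S = V·I* = 151.4 - j126.5 VA.
Step 7 — Real power: P = Re(S) = 151.4 W.
Step 8 — Reactive power: Q = Im(S) = -126.5 VAR.
Step 9 — Apparent power: |S| = 197.3 VA.
Step 10 — Power factor: PF = P/|S| = 0.7674 (leading).

(a) P = 151.4 W  (b) Q = -126.5 VAR  (c) S = 197.3 VA  (d) PF = 0.7674 (leading)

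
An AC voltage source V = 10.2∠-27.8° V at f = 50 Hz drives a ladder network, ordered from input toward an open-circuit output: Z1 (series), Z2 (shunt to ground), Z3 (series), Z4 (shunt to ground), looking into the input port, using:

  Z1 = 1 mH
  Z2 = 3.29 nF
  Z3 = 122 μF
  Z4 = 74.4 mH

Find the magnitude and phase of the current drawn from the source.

Step 1 — Angular frequency: ω = 2π·f = 2π·50 = 314.2 rad/s.
Step 2 — Component impedances:
  Z1: Z = jωL = j·314.2·0.001 = 0 + j0.3142 Ω
  Z2: Z = 1/(jωC) = -j/(ω·C) = 0 - j9.675e+05 Ω
  Z3: Z = 1/(jωC) = -j/(ω·C) = 0 - j26.09 Ω
  Z4: Z = jωL = j·314.2·0.0744 = 0 + j23.37 Ω
Step 3 — Ladder network (open output): work backward from the far end, alternating series and parallel combinations. Z_in = 0 - j2.403 Ω = 2.403∠-90.0° Ω.
Step 4 — Source phasor: V = 10.2∠-27.8° V = 9.023 - j4.757 V.
Step 5 — Ohm's law: I = V / Z_total = (9.023 - j4.757) / (0 - j2.403) = 1.979 + j3.754 A.
Step 6 — Convert to polar: |I| = 4.244 A, ∠I = 62.2°.

I = 4.244∠62.2° A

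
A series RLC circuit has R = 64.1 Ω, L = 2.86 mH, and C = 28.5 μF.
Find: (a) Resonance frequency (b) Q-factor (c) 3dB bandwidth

Step 1 — Resonance condition Im(Z)=0 gives ω₀ = 1/√(LC).
Step 2 — ω₀ = 1/√(0.00286·2.85e-05) = 3503 rad/s.
Step 3 — f₀ = ω₀/(2π) = 557.5 Hz.
Step 4 — Series Q: Q = ω₀L/R = 3503·0.00286/64.1 = 0.1563.
Step 5 — 3dB bandwidth: Δω = ω₀/Q = 2.241e+04 rad/s; BW = Δω/(2π) = 3567 Hz.

(a) f₀ = 557.5 Hz  (b) Q = 0.1563  (c) BW = 3567 Hz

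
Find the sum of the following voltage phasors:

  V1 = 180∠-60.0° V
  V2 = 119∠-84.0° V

Step 1 — Convert each phasor to rectangular form:
  V1 = 180·(cos(-60.0°) + j·sin(-60.0°)) = 90 - j155.9 V
  V2 = 119·(cos(-84.0°) + j·sin(-84.0°)) = 12.44 - j118.3 V
Step 2 — Sum components: V_total = 102.4 - j274.2 V.
Step 3 — Convert to polar: |V_total| = 292.7 V, ∠V_total = -69.5°.

V_total = 292.7∠-69.5° V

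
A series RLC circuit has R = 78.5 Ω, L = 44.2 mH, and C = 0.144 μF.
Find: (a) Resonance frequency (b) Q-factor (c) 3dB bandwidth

Step 1 — Resonance: ω₀ = 1/√(LC) = 1/√(0.0442·1.44e-07) = 1.253e+04 rad/s.
Step 2 — f₀ = ω₀/(2π) = 1995 Hz.
Step 3 — Series Q: Q = ω₀L/R = 1.253e+04·0.0442/78.5 = 7.058.
Step 4 — Bandwidth: Δω = ω₀/Q = 1776 rad/s; BW = Δω/(2π) = 282.7 Hz.

(a) f₀ = 1995 Hz  (b) Q = 7.058  (c) BW = 282.7 Hz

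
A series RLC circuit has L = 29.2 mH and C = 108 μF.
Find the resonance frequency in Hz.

Step 1 — Resonance condition Im(Z)=0 gives ω₀ = 1/√(LC).
Step 2 — ω₀ = 1/√(0.0292·0.000108) = 563.1 rad/s.
Step 3 — f₀ = ω₀/(2π) = 89.62 Hz.

f₀ = 89.62 Hz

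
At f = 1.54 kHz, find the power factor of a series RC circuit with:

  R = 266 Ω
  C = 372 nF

Step 1 — Angular frequency: ω = 2π·f = 2π·1540 = 9676 rad/s.
Step 2 — Component impedances:
  R: Z = R = 266 Ω
  C: Z = 1/(jωC) = -j/(ω·C) = 0 - j277.8 Ω
Step 3 — Series combination: Z_total = R + C = 266 - j277.8 Ω = 384.6∠-46.2° Ω.
Step 4 — Power factor: PF = cos(φ) = Re(Z)/|Z| = 266/384.6 = 0.6916.
Step 5 — Type: Im(Z) = -277.8 ⇒ leading (phase φ = -46.2°).

PF = 0.6916 (leading, φ = -46.2°)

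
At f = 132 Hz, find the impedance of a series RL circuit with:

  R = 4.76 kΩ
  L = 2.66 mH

Step 1 — Angular frequency: ω = 2π·f = 2π·132 = 829.4 rad/s.
Step 2 — Component impedances:
  R: Z = R = 4760 Ω
  L: Z = jωL = j·829.4·0.00266 = 0 + j2.206 Ω
Step 3 — Series combination: Z_total = R + L = 4760 + j2.206 Ω = 4760∠0.0° Ω.

Z = 4760 + j2.206 Ω = 4760∠0.0° Ω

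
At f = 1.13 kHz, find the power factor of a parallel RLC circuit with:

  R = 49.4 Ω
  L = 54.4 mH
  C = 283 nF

Step 1 — Angular frequency: ω = 2π·f = 2π·1130 = 7100 rad/s.
Step 2 — Component impedances:
  R: Z = R = 49.4 Ω
  L: Z = jωL = j·7100·0.0544 = 0 + j386.2 Ω
  C: Z = 1/(jωC) = -j/(ω·C) = 0 - j497.7 Ω
Step 3 — Parallel combination: 1/Z_total = 1/R + 1/L + 1/C; Z_total = 49.36 + j1.414 Ω = 49.38∠1.6° Ω.
Step 4 — Power factor: PF = cos(φ) = Re(Z)/|Z| = 49.36/49.38 = 0.9996.
Step 5 — Type: Im(Z) = 1.414 ⇒ lagging (phase φ = 1.6°).

PF = 0.9996 (lagging, φ = 1.6°)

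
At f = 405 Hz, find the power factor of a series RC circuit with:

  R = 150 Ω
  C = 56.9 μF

Step 1 — Angular frequency: ω = 2π·f = 2π·405 = 2545 rad/s.
Step 2 — Component impedances:
  R: Z = R = 150 Ω
  C: Z = 1/(jωC) = -j/(ω·C) = 0 - j6.906 Ω
Step 3 — Series combination: Z_total = R + C = 150 - j6.906 Ω = 150.2∠-2.6° Ω.
Step 4 — Power factor: PF = cos(φ) = Re(Z)/|Z| = 150/150.16 = 0.9989.
Step 5 — Type: Im(Z) = -6.906 ⇒ leading (phase φ = -2.6°).

PF = 0.9989 (leading, φ = -2.6°)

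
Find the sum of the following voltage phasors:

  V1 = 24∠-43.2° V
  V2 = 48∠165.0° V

Step 1 — Convert each phasor to rectangular form:
  V1 = 24·(cos(-43.2°) + j·sin(-43.2°)) = 17.5 - j16.43 V
  V2 = 48·(cos(165.0°) + j·sin(165.0°)) = -46.36 + j12.42 V
Step 2 — Sum components: V_total = -28.87 - j4.006 V.
Step 3 — Convert to polar: |V_total| = 29.15 V, ∠V_total = -172.1°.

V_total = 29.15∠-172.1° V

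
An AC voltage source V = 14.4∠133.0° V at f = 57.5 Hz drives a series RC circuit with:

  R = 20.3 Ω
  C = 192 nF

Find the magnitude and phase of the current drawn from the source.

Step 1 — Angular frequency: ω = 2π·f = 2π·57.5 = 361.3 rad/s.
Step 2 — Component impedances:
  R: Z = R = 20.3 Ω
  C: Z = 1/(jωC) = -j/(ω·C) = 0 - j1.442e+04 Ω
Step 3 — Series combination: Z_total = R + C = 20.3 - j1.442e+04 Ω = 1.442e+04∠-89.9° Ω.
Step 4 — Source phasor: V = 14.4∠133.0° V = -9.821 + j10.53 V.
Step 5 — Ohm's law: I = V / Z_total = (-9.821 + j10.53) / (20.3 - j1.442e+04) = -0.0007315 - j0.0006802 A.
Step 6 — Convert to polar: |I| = 0.0009989 A, ∠I = -137.1°.

I = 0.0009989∠-137.1° A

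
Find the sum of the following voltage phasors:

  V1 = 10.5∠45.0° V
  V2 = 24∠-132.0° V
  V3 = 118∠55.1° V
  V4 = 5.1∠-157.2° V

Step 1 — Convert each phasor to rectangular form:
  V1 = 10.5·(cos(45.0°) + j·sin(45.0°)) = 7.425 + j7.425 V
  V2 = 24·(cos(-132.0°) + j·sin(-132.0°)) = -16.06 - j17.84 V
  V3 = 118·(cos(55.1°) + j·sin(55.1°)) = 67.51 + j96.78 V
  V4 = 5.1·(cos(-157.2°) + j·sin(-157.2°)) = -4.702 - j1.976 V
Step 2 — Sum components: V_total = 54.18 + j84.39 V.
Step 3 — Convert to polar: |V_total| = 100.3 V, ∠V_total = 57.3°.

V_total = 100.3∠57.3° V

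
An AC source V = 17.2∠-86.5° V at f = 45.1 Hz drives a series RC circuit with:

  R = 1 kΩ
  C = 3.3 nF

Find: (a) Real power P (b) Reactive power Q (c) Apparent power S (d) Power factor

Step 1 — Angular frequency: ω = 2π·f = 2π·45.1 = 283.4 rad/s.
Step 2 — Component impedances:
  R: Z = R = 1000 Ω
  C: Z = 1/(jωC) = -j/(ω·C) = 0 - j1.069e+06 Ω
Step 3 — Series combination: Z_total = R + C = 1000 - j1.069e+06 Ω = 1.069e+06∠-89.9° Ω.
Step 4 — Source phasor: V = 17.2∠-86.5° V = 1.05 - j17.17 V.
Step 5 — Current: I = V / Z = 1.606e-05 + j9.669e-07 A = 1.608e-05∠3.4° A.
Step 6 — Complex power: S = V·I* = 2.587e-07 - j0.0002766 VA.
Step 7 — Real power: P = Re(S) = 2.587e-07 W.
Step 8 — Reactive power: Q = Im(S) = -0.0002766 VAR.
Step 9 — Apparent power: |S| = 0.0002766 VA.
Step 10 — Power factor: PF = P/|S| = 0.0009351 (leading).

(a) P = 2.587e-07 W  (b) Q = -0.0002766 VAR  (c) S = 0.0002766 VA  (d) PF = 0.0009351 (leading)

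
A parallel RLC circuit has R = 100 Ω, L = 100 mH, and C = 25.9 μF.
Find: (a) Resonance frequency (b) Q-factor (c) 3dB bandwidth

Step 1 — Resonance: ω₀ = 1/√(LC) = 1/√(0.1·2.59e-05) = 621.4 rad/s.
Step 2 — f₀ = ω₀/(2π) = 98.89 Hz.
Step 3 — Parallel Q: Q = R/(ω₀L) = 100/(621.4·0.1) = 1.609.
Step 4 — Bandwidth: Δω = ω₀/Q = 386.1 rad/s; BW = Δω/(2π) = 61.45 Hz.

(a) f₀ = 98.89 Hz  (b) Q = 1.609  (c) BW = 61.45 Hz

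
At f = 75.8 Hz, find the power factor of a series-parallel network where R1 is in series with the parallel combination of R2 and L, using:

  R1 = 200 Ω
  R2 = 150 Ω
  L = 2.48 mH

Step 1 — Angular frequency: ω = 2π·f = 2π·75.8 = 476.3 rad/s.
Step 2 — Component impedances:
  R1: Z = R = 200 Ω
  R2: Z = R = 150 Ω
  L: Z = jωL = j·476.3·0.00248 = 0 + j1.181 Ω
Step 3 — Parallel branch: R2 || L = 1/(1/R2 + 1/L) = 0.0093 + j1.181 Ω.
Step 4 — Series with R1: Z_total = R1 + (R2 || L) = 200 + j1.181 Ω = 200∠0.3° Ω.
Step 5 — Power factor: PF = cos(φ) = Re(Z)/|Z| = 200/200 = 1.
Step 6 — Type: Im(Z) = 1.181 ⇒ lagging (phase φ = 0.3°).

PF = 1 (lagging, φ = 0.3°)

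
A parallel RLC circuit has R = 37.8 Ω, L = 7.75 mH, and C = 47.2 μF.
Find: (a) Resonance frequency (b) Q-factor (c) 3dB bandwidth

Step 1 — Resonance: ω₀ = 1/√(LC) = 1/√(0.00775·4.72e-05) = 1653 rad/s.
Step 2 — f₀ = ω₀/(2π) = 263.1 Hz.
Step 3 — Parallel Q: Q = R/(ω₀L) = 37.8/(1653·0.00775) = 2.95.
Step 4 — Bandwidth: Δω = ω₀/Q = 560.5 rad/s; BW = Δω/(2π) = 89.2 Hz.

(a) f₀ = 263.1 Hz  (b) Q = 2.95  (c) BW = 89.2 Hz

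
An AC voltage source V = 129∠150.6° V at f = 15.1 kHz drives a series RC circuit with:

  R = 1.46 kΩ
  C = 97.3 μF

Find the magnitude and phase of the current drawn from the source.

Step 1 — Angular frequency: ω = 2π·f = 2π·1.51e+04 = 9.488e+04 rad/s.
Step 2 — Component impedances:
  R: Z = R = 1460 Ω
  C: Z = 1/(jωC) = -j/(ω·C) = 0 - j0.1083 Ω
Step 3 — Series combination: Z_total = R + C = 1460 - j0.1083 Ω = 1460∠-0.0° Ω.
Step 4 — Source phasor: V = 129∠150.6° V = -112.4 + j63.33 V.
Step 5 — Ohm's law: I = V / Z_total = (-112.4 + j63.33) / (1460 - j0.1083) = -0.07698 + j0.04337 A.
Step 6 — Convert to polar: |I| = 0.08836 A, ∠I = 150.6°.

I = 0.08836∠150.6° A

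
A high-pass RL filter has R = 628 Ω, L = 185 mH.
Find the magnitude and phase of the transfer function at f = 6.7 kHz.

Step 1 — Angular frequency: ω = 2π·6700 = 4.21e+04 rad/s.
Step 2 — Transfer function: H(jω) = jωL/(R + jωL).
Step 3 — Numerator jωL = j·7788; denominator R + jωL = 628 + j7788.
Step 4 — H = 0.9935 + j0.08012.
Step 5 — Magnitude: |H| = 0.9968 (-0.0 dB); phase: φ = 4.6°.

|H| = 0.9968 (-0.0 dB), φ = 4.6°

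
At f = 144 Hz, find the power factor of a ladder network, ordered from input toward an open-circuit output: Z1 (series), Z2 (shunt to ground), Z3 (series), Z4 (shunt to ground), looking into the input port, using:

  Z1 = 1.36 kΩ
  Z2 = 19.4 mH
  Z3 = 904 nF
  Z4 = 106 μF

Step 1 — Angular frequency: ω = 2π·f = 2π·144 = 904.8 rad/s.
Step 2 — Component impedances:
  Z1: Z = R = 1360 Ω
  Z2: Z = jωL = j·904.8·0.0194 = 0 + j17.55 Ω
  Z3: Z = 1/(jωC) = -j/(ω·C) = 0 - j1223 Ω
  Z4: Z = 1/(jωC) = -j/(ω·C) = 0 - j10.43 Ω
Step 3 — Ladder network (open output): work backward from the far end, alternating series and parallel combinations. Z_in = 1360 + j17.81 Ω = 1360∠0.8° Ω.
Step 4 — Power factor: PF = cos(φ) = Re(Z)/|Z| = 1360/1360.1 = 0.9999.
Step 5 — Type: Im(Z) = 17.81 ⇒ lagging (phase φ = 0.8°).

PF = 0.9999 (lagging, φ = 0.8°)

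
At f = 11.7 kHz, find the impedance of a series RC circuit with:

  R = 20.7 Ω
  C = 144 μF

Step 1 — Angular frequency: ω = 2π·f = 2π·1.17e+04 = 7.351e+04 rad/s.
Step 2 — Component impedances:
  R: Z = R = 20.7 Ω
  C: Z = 1/(jωC) = -j/(ω·C) = 0 - j0.09447 Ω
Step 3 — Series combination: Z_total = R + C = 20.7 - j0.09447 Ω = 20.7∠-0.3° Ω.

Z = 20.7 - j0.09447 Ω = 20.7∠-0.3° Ω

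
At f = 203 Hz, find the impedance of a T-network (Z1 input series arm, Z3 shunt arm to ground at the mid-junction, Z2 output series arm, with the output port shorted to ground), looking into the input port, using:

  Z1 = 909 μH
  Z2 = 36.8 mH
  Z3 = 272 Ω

Step 1 — Angular frequency: ω = 2π·f = 2π·203 = 1275 rad/s.
Step 2 — Component impedances:
  Z1: Z = jωL = j·1275·0.000909 = 0 + j1.159 Ω
  Z2: Z = jωL = j·1275·0.0368 = 0 + j46.94 Ω
  Z3: Z = R = 272 Ω
Step 3 — With the output port shorted to ground, the output series arm Z2 runs from the junction to ground; the shunt arm Z3 also runs from the junction to ground. They appear in parallel: Z3 || Z2 = 7.866 + j45.58 Ω.
Step 4 — Series with input arm Z1: Z_in = Z1 + (Z3 || Z2) = 7.866 + j46.74 Ω = 47.4∠80.4° Ω.

Z = 7.866 + j46.74 Ω = 47.4∠80.4° Ω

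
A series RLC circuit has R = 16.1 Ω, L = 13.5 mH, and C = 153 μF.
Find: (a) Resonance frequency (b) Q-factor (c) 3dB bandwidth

Step 1 — Resonance condition Im(Z)=0 gives ω₀ = 1/√(LC).
Step 2 — ω₀ = 1/√(0.0135·0.000153) = 695.8 rad/s.
Step 3 — f₀ = ω₀/(2π) = 110.7 Hz.
Step 4 — Series Q: Q = ω₀L/R = 695.8·0.0135/16.1 = 0.5834.
Step 5 — 3dB bandwidth: Δω = ω₀/Q = 1193 rad/s; BW = Δω/(2π) = 189.8 Hz.

(a) f₀ = 110.7 Hz  (b) Q = 0.5834  (c) BW = 189.8 Hz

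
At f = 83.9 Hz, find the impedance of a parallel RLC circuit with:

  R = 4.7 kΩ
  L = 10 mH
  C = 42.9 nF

Step 1 — Angular frequency: ω = 2π·f = 2π·83.9 = 527.2 rad/s.
Step 2 — Component impedances:
  R: Z = R = 4700 Ω
  L: Z = jωL = j·527.2·0.01 = 0 + j5.272 Ω
  C: Z = 1/(jωC) = -j/(ω·C) = 0 - j4.422e+04 Ω
Step 3 — Parallel combination: 1/Z_total = 1/R + 1/L + 1/C; Z_total = 0.005914 + j5.272 Ω = 5.272∠89.9° Ω.

Z = 0.005914 + j5.272 Ω = 5.272∠89.9° Ω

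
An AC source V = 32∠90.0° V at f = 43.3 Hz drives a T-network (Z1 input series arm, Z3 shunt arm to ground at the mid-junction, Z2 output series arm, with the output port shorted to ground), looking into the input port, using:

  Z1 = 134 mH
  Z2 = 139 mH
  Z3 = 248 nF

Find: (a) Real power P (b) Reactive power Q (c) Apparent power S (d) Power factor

Step 1 — Angular frequency: ω = 2π·f = 2π·43.3 = 272.1 rad/s.
Step 2 — Component impedances:
  Z1: Z = jωL = j·272.1·0.134 = 0 + j36.46 Ω
  Z2: Z = jωL = j·272.1·0.139 = 0 + j37.82 Ω
  Z3: Z = 1/(jωC) = -j/(ω·C) = 0 - j1.482e+04 Ω
Step 3 — With the output port shorted to ground, the output series arm Z2 runs from the junction to ground; the shunt arm Z3 also runs from the junction to ground. They appear in parallel: Z3 || Z2 = 0 + j37.91 Ω.
Step 4 — Series with input arm Z1: Z_in = Z1 + (Z3 || Z2) = 0 + j74.37 Ω = 74.37∠90.0° Ω.
Step 5 — Source phasor: V = 32∠90.0° V = 0 + j32 V.
Step 6 — Current: I = V / Z = 0.4303 A = 0.4303∠-0.0° A.
Step 7 — Complex power: S = V·I* = 0 + j13.77 VA.
Step 8 — Real power: P = Re(S) = 0 W.
Step 9 — Reactive power: Q = Im(S) = 13.77 VAR.
Step 10 — Apparent power: |S| = 13.77 VA.
Step 11 — Power factor: PF = P/|S| = 0 (lagging).

(a) P = 0 W  (b) Q = 13.77 VAR  (c) S = 13.77 VA  (d) PF = 0 (lagging)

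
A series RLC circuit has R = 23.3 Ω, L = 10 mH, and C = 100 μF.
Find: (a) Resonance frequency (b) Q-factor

Step 1 — Resonance condition Im(Z)=0 gives ω₀ = 1/√(LC).
Step 2 — ω₀ = 1/√(0.01·0.0001) = 1000 rad/s.
Step 3 — f₀ = ω₀/(2π) = 159.2 Hz.
Step 4 — Series Q: Q = ω₀L/R = 1000·0.01/23.3 = 0.4292.

(a) f₀ = 159.2 Hz  (b) Q = 0.4292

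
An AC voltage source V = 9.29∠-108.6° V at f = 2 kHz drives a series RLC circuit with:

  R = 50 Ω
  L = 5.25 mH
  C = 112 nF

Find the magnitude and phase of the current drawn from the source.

Step 1 — Angular frequency: ω = 2π·f = 2π·2000 = 1.257e+04 rad/s.
Step 2 — Component impedances:
  R: Z = R = 50 Ω
  L: Z = jωL = j·1.257e+04·0.00525 = 0 + j65.97 Ω
  C: Z = 1/(jωC) = -j/(ω·C) = 0 - j710.5 Ω
Step 3 — Series combination: Z_total = R + L + C = 50 - j644.5 Ω = 646.5∠-85.6° Ω.
Step 4 — Source phasor: V = 9.29∠-108.6° V = -2.963 - j8.805 V.
Step 5 — Ohm's law: I = V / Z_total = (-2.963 - j8.805) / (50 - j644.5) = 0.01322 - j0.005623 A.
Step 6 — Convert to polar: |I| = 0.01437 A, ∠I = -23.0°.

I = 0.01437∠-23.0° A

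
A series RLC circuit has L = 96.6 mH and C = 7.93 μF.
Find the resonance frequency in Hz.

Step 1 — Resonance condition Im(Z)=0 gives ω₀ = 1/√(LC).
Step 2 — ω₀ = 1/√(0.0966·7.93e-06) = 1143 rad/s.
Step 3 — f₀ = ω₀/(2π) = 181.8 Hz.

f₀ = 181.8 Hz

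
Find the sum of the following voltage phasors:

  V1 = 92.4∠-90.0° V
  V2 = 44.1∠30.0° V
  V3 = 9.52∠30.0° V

Step 1 — Convert each phasor to rectangular form:
  V1 = 92.4·(cos(-90.0°) + j·sin(-90.0°)) = 0 - j92.4 V
  V2 = 44.1·(cos(30.0°) + j·sin(30.0°)) = 38.19 + j22.05 V
  V3 = 9.52·(cos(30.0°) + j·sin(30.0°)) = 8.245 + j4.76 V
Step 2 — Sum components: V_total = 46.44 - j65.59 V.
Step 3 — Convert to polar: |V_total| = 80.36 V, ∠V_total = -54.7°.

V_total = 80.36∠-54.7° V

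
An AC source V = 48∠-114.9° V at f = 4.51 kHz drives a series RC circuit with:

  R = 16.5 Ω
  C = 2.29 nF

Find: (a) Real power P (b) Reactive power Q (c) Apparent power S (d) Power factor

Step 1 — Angular frequency: ω = 2π·f = 2π·4510 = 2.834e+04 rad/s.
Step 2 — Component impedances:
  R: Z = R = 16.5 Ω
  C: Z = 1/(jωC) = -j/(ω·C) = 0 - j1.541e+04 Ω
Step 3 — Series combination: Z_total = R + C = 16.5 - j1.541e+04 Ω = 1.541e+04∠-89.9° Ω.
Step 4 — Source phasor: V = 48∠-114.9° V = -20.21 - j43.54 V.
Step 5 — Current: I = V / Z = 0.002824 - j0.001314 A = 0.003115∠-25.0° A.
Step 6 — Complex power: S = V·I* = 0.0001601 - j0.1495 VA.
Step 7 — Real power: P = Re(S) = 0.0001601 W.
Step 8 — Reactive power: Q = Im(S) = -0.1495 VAR.
Step 9 — Apparent power: |S| = 0.1495 VA.
Step 10 — Power factor: PF = P/|S| = 0.001071 (leading).

(a) P = 0.0001601 W  (b) Q = -0.1495 VAR  (c) S = 0.1495 VA  (d) PF = 0.001071 (leading)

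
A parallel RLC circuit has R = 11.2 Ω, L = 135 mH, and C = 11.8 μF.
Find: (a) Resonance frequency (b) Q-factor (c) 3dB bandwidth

Step 1 — Resonance: ω₀ = 1/√(LC) = 1/√(0.135·1.18e-05) = 792.3 rad/s.
Step 2 — f₀ = ω₀/(2π) = 126.1 Hz.
Step 3 — Parallel Q: Q = R/(ω₀L) = 11.2/(792.3·0.135) = 0.1047.
Step 4 — Bandwidth: Δω = ω₀/Q = 7567 rad/s; BW = Δω/(2π) = 1204 Hz.

(a) f₀ = 126.1 Hz  (b) Q = 0.1047  (c) BW = 1204 Hz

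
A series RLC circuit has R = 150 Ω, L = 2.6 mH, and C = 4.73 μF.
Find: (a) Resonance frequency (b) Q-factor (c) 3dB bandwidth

Step 1 — Resonance condition Im(Z)=0 gives ω₀ = 1/√(LC).
Step 2 — ω₀ = 1/√(0.0026·4.73e-06) = 9017 rad/s.
Step 3 — f₀ = ω₀/(2π) = 1435 Hz.
Step 4 — Series Q: Q = ω₀L/R = 9017·0.0026/150 = 0.1563.
Step 5 — 3dB bandwidth: Δω = ω₀/Q = 5.769e+04 rad/s; BW = Δω/(2π) = 9182 Hz.

(a) f₀ = 1435 Hz  (b) Q = 0.1563  (c) BW = 9182 Hz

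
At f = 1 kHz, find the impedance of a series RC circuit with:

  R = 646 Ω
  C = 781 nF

Step 1 — Angular frequency: ω = 2π·f = 2π·1000 = 6283 rad/s.
Step 2 — Component impedances:
  R: Z = R = 646 Ω
  C: Z = 1/(jωC) = -j/(ω·C) = 0 - j203.8 Ω
Step 3 — Series combination: Z_total = R + C = 646 - j203.8 Ω = 677.4∠-17.5° Ω.

Z = 646 - j203.8 Ω = 677.4∠-17.5° Ω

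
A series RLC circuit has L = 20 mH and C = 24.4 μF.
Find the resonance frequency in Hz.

Step 1 — Resonance condition Im(Z)=0 gives ω₀ = 1/√(LC).
Step 2 — ω₀ = 1/√(0.02·2.44e-05) = 1431 rad/s.
Step 3 — f₀ = ω₀/(2π) = 227.8 Hz.

f₀ = 227.8 Hz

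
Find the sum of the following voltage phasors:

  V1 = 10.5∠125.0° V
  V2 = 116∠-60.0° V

Step 1 — Convert each phasor to rectangular form:
  V1 = 10.5·(cos(125.0°) + j·sin(125.0°)) = -6.023 + j8.601 V
  V2 = 116·(cos(-60.0°) + j·sin(-60.0°)) = 58 - j100.5 V
Step 2 — Sum components: V_total = 51.98 - j91.86 V.
Step 3 — Convert to polar: |V_total| = 105.5 V, ∠V_total = -60.5°.

V_total = 105.5∠-60.5° V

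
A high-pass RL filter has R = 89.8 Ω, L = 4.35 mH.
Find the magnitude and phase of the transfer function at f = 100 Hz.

Step 1 — Angular frequency: ω = 2π·100 = 628.3 rad/s.
Step 2 — Transfer function: H(jω) = jωL/(R + jωL).
Step 3 — Numerator jωL = j·2.733; denominator R + jωL = 89.8 + j2.733.
Step 4 — H = 0.0009255 + j0.03041.
Step 5 — Magnitude: |H| = 0.03042 (-30.3 dB); phase: φ = 88.3°.

|H| = 0.03042 (-30.3 dB), φ = 88.3°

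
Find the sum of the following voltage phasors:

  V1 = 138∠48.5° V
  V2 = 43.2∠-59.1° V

Step 1 — Convert each phasor to rectangular form:
  V1 = 138·(cos(48.5°) + j·sin(48.5°)) = 91.44 + j103.4 V
  V2 = 43.2·(cos(-59.1°) + j·sin(-59.1°)) = 22.18 - j37.07 V
Step 2 — Sum components: V_total = 113.6 + j66.29 V.
Step 3 — Convert to polar: |V_total| = 131.5 V, ∠V_total = 30.3°.

V_total = 131.5∠30.3° V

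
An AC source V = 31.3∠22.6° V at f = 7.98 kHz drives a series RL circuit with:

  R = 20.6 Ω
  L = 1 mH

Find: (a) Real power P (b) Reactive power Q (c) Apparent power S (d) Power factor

Step 1 — Angular frequency: ω = 2π·f = 2π·7980 = 5.014e+04 rad/s.
Step 2 — Component impedances:
  R: Z = R = 20.6 Ω
  L: Z = jωL = j·5.014e+04·0.001 = 0 + j50.14 Ω
Step 3 — Series combination: Z_total = R + L = 20.6 + j50.14 Ω = 54.21∠67.7° Ω.
Step 4 — Source phasor: V = 31.3∠22.6° V = 28.9 + j12.03 V.
Step 5 — Current: I = V / Z = 0.4078 - j0.4088 A = 0.5774∠-45.1° A.
Step 6 — Complex power: S = V·I* = 6.868 + j16.72 VA.
Step 7 — Real power: P = Re(S) = 6.868 W.
Step 8 — Reactive power: Q = Im(S) = 16.72 VAR.
Step 9 — Apparent power: |S| = 18.07 VA.
Step 10 — Power factor: PF = P/|S| = 0.38 (lagging).

(a) P = 6.868 W  (b) Q = 16.72 VAR  (c) S = 18.07 VA  (d) PF = 0.38 (lagging)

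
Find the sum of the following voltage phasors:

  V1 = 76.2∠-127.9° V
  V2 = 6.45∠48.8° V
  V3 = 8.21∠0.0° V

Step 1 — Convert each phasor to rectangular form:
  V1 = 76.2·(cos(-127.9°) + j·sin(-127.9°)) = -46.81 - j60.13 V
  V2 = 6.45·(cos(48.8°) + j·sin(48.8°)) = 4.249 + j4.853 V
  V3 = 8.21·(cos(0.0°) + j·sin(0.0°)) = 8.21 V
Step 2 — Sum components: V_total = -34.35 - j55.28 V.
Step 3 — Convert to polar: |V_total| = 65.08 V, ∠V_total = -121.9°.

V_total = 65.08∠-121.9° V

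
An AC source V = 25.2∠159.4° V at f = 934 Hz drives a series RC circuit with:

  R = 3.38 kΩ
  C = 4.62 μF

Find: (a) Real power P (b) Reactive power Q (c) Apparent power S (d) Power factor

Step 1 — Angular frequency: ω = 2π·f = 2π·934 = 5868 rad/s.
Step 2 — Component impedances:
  R: Z = R = 3380 Ω
  C: Z = 1/(jωC) = -j/(ω·C) = 0 - j36.88 Ω
Step 3 — Series combination: Z_total = R + C = 3380 - j36.88 Ω = 3380∠-0.6° Ω.
Step 4 — Source phasor: V = 25.2∠159.4° V = -23.59 + j8.866 V.
Step 5 — Current: I = V / Z = -0.007007 + j0.002547 A = 0.007455∠160.0° A.
Step 6 — Complex power: S = V·I* = 0.1879 - j0.00205 VA.
Step 7 — Real power: P = Re(S) = 0.1879 W.
Step 8 — Reactive power: Q = Im(S) = -0.00205 VAR.
Step 9 — Apparent power: |S| = 0.1879 VA.
Step 10 — Power factor: PF = P/|S| = 0.9999 (leading).

(a) P = 0.1879 W  (b) Q = -0.00205 VAR  (c) S = 0.1879 VA  (d) PF = 0.9999 (leading)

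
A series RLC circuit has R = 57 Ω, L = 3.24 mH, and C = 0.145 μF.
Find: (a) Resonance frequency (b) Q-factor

Step 1 — Resonance condition Im(Z)=0 gives ω₀ = 1/√(LC).
Step 2 — ω₀ = 1/√(0.00324·1.45e-07) = 4.614e+04 rad/s.
Step 3 — f₀ = ω₀/(2π) = 7343 Hz.
Step 4 — Series Q: Q = ω₀L/R = 4.614e+04·0.00324/57 = 2.622.

(a) f₀ = 7343 Hz  (b) Q = 2.622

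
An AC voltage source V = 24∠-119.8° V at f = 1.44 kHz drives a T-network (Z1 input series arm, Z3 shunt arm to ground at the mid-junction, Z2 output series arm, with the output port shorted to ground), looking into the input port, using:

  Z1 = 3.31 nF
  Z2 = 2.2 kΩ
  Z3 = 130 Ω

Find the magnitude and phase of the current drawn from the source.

Step 1 — Angular frequency: ω = 2π·f = 2π·1440 = 9048 rad/s.
Step 2 — Component impedances:
  Z1: Z = 1/(jωC) = -j/(ω·C) = 0 - j3.339e+04 Ω
  Z2: Z = R = 2200 Ω
  Z3: Z = R = 130 Ω
Step 3 — With the output port shorted to ground, the output series arm Z2 runs from the junction to ground; the shunt arm Z3 also runs from the junction to ground. They appear in parallel: Z3 || Z2 = 122.7 Ω.
Step 4 — Series with input arm Z1: Z_in = Z1 + (Z3 || Z2) = 122.7 - j3.339e+04 Ω = 3.339e+04∠-89.8° Ω.
Step 5 — Source phasor: V = 24∠-119.8° V = -11.93 - j20.83 V.
Step 6 — Ohm's law: I = V / Z_total = (-11.93 - j20.83) / (122.7 - j3.339e+04) = 0.0006224 - j0.0003595 A.
Step 7 — Convert to polar: |I| = 0.0007188 A, ∠I = -30.0°.

I = 0.0007188∠-30.0° A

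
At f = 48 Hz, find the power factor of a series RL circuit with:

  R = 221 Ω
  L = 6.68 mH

Step 1 — Angular frequency: ω = 2π·f = 2π·48 = 301.6 rad/s.
Step 2 — Component impedances:
  R: Z = R = 221 Ω
  L: Z = jωL = j·301.6·0.00668 = 0 + j2.015 Ω
Step 3 — Series combination: Z_total = R + L = 221 + j2.015 Ω = 221∠0.5° Ω.
Step 4 — Power factor: PF = cos(φ) = Re(Z)/|Z| = 221/221 = 1.
Step 5 — Type: Im(Z) = 2.015 ⇒ lagging (phase φ = 0.5°).

PF = 1 (lagging, φ = 0.5°)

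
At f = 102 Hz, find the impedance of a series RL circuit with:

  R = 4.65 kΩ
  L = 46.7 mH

Step 1 — Angular frequency: ω = 2π·f = 2π·102 = 640.9 rad/s.
Step 2 — Component impedances:
  R: Z = R = 4650 Ω
  L: Z = jωL = j·640.9·0.0467 = 0 + j29.93 Ω
Step 3 — Series combination: Z_total = R + L = 4650 + j29.93 Ω = 4650∠0.4° Ω.

Z = 4650 + j29.93 Ω = 4650∠0.4° Ω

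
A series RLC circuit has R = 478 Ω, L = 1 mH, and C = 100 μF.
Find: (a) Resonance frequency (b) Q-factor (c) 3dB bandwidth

Step 1 — Resonance: ω₀ = 1/√(LC) = 1/√(0.001·0.0001) = 3162 rad/s.
Step 2 — f₀ = ω₀/(2π) = 503.3 Hz.
Step 3 — Series Q: Q = ω₀L/R = 3162·0.001/478 = 0.006616.
Step 4 — Bandwidth: Δω = ω₀/Q = 4.78e+05 rad/s; BW = Δω/(2π) = 7.608e+04 Hz.

(a) f₀ = 503.3 Hz  (b) Q = 0.006616  (c) BW = 7.608e+04 Hz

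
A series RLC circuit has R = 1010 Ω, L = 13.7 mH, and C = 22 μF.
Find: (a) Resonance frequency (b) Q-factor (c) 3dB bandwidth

Step 1 — Resonance: ω₀ = 1/√(LC) = 1/√(0.0137·2.2e-05) = 1821 rad/s.
Step 2 — f₀ = ω₀/(2π) = 289.9 Hz.
Step 3 — Series Q: Q = ω₀L/R = 1821·0.0137/1010 = 0.02471.
Step 4 — Bandwidth: Δω = ω₀/Q = 7.372e+04 rad/s; BW = Δω/(2π) = 1.173e+04 Hz.

(a) f₀ = 289.9 Hz  (b) Q = 0.02471  (c) BW = 1.173e+04 Hz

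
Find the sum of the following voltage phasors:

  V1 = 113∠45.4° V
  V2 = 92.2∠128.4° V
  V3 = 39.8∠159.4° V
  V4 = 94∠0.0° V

Step 1 — Convert each phasor to rectangular form:
  V1 = 113·(cos(45.4°) + j·sin(45.4°)) = 79.34 + j80.46 V
  V2 = 92.2·(cos(128.4°) + j·sin(128.4°)) = -57.27 + j72.26 V
  V3 = 39.8·(cos(159.4°) + j·sin(159.4°)) = -37.26 + j14 V
  V4 = 94·(cos(0.0°) + j·sin(0.0°)) = 94 V
Step 2 — Sum components: V_total = 78.82 + j166.7 V.
Step 3 — Convert to polar: |V_total| = 184.4 V, ∠V_total = 64.7°.

V_total = 184.4∠64.7° V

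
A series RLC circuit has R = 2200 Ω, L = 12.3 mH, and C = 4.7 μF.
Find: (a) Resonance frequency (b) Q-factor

Step 1 — Resonance condition Im(Z)=0 gives ω₀ = 1/√(LC).
Step 2 — ω₀ = 1/√(0.0123·4.7e-06) = 4159 rad/s.
Step 3 — f₀ = ω₀/(2π) = 661.9 Hz.
Step 4 — Series Q: Q = ω₀L/R = 4159·0.0123/2200 = 0.02325.

(a) f₀ = 661.9 Hz  (b) Q = 0.02325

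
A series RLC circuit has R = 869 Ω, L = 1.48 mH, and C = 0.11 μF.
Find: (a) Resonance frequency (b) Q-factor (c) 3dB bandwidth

Step 1 — Resonance: ω₀ = 1/√(LC) = 1/√(0.00148·1.1e-07) = 7.837e+04 rad/s.
Step 2 — f₀ = ω₀/(2π) = 1.247e+04 Hz.
Step 3 — Series Q: Q = ω₀L/R = 7.837e+04·0.00148/869 = 0.1335.
Step 4 — Bandwidth: Δω = ω₀/Q = 5.872e+05 rad/s; BW = Δω/(2π) = 9.345e+04 Hz.

(a) f₀ = 1.247e+04 Hz  (b) Q = 0.1335  (c) BW = 9.345e+04 Hz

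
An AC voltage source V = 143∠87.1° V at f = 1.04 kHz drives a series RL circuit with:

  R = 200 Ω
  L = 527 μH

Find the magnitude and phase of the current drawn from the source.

Step 1 — Angular frequency: ω = 2π·f = 2π·1040 = 6535 rad/s.
Step 2 — Component impedances:
  R: Z = R = 200 Ω
  L: Z = jωL = j·6535·0.000527 = 0 + j3.444 Ω
Step 3 — Series combination: Z_total = R + L = 200 + j3.444 Ω = 200∠1.0° Ω.
Step 4 — Source phasor: V = 143∠87.1° V = 7.235 + j142.8 V.
Step 5 — Ohm's law: I = V / Z_total = (7.235 + j142.8) / (200 + j3.444) = 0.04846 + j0.7133 A.
Step 6 — Convert to polar: |I| = 0.7149 A, ∠I = 86.1°.

I = 0.7149∠86.1° A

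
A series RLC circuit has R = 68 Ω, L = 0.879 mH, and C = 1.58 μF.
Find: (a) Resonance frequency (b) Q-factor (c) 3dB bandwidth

Step 1 — Resonance: ω₀ = 1/√(LC) = 1/√(0.000879·1.58e-06) = 2.683e+04 rad/s.
Step 2 — f₀ = ω₀/(2π) = 4271 Hz.
Step 3 — Series Q: Q = ω₀L/R = 2.683e+04·0.000879/68 = 0.3469.
Step 4 — Bandwidth: Δω = ω₀/Q = 7.736e+04 rad/s; BW = Δω/(2π) = 1.231e+04 Hz.

(a) f₀ = 4271 Hz  (b) Q = 0.3469  (c) BW = 1.231e+04 Hz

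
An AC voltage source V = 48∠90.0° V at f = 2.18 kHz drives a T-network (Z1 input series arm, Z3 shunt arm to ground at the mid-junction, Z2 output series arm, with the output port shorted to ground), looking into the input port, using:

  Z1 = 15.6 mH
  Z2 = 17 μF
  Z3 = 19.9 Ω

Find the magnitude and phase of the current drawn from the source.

Step 1 — Angular frequency: ω = 2π·f = 2π·2180 = 1.37e+04 rad/s.
Step 2 — Component impedances:
  Z1: Z = jωL = j·1.37e+04·0.0156 = 0 + j213.7 Ω
  Z2: Z = 1/(jωC) = -j/(ω·C) = 0 - j4.295 Ω
  Z3: Z = R = 19.9 Ω
Step 3 — With the output port shorted to ground, the output series arm Z2 runs from the junction to ground; the shunt arm Z3 also runs from the junction to ground. They appear in parallel: Z3 || Z2 = 0.8855 - j4.103 Ω.
Step 4 — Series with input arm Z1: Z_in = Z1 + (Z3 || Z2) = 0.8855 + j209.6 Ω = 209.6∠89.8° Ω.
Step 5 — Source phasor: V = 48∠90.0° V = 0 + j48 V.
Step 6 — Ohm's law: I = V / Z_total = (0 + j48) / (0.8855 + j209.6) = 0.229 + j0.0009677 A.
Step 7 — Convert to polar: |I| = 0.229 A, ∠I = 0.2°.

I = 0.229∠0.2° A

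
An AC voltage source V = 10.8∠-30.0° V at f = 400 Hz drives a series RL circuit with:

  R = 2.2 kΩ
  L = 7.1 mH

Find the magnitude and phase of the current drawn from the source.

Step 1 — Angular frequency: ω = 2π·f = 2π·400 = 2513 rad/s.
Step 2 — Component impedances:
  R: Z = R = 2200 Ω
  L: Z = jωL = j·2513·0.0071 = 0 + j17.84 Ω
Step 3 — Series combination: Z_total = R + L = 2200 + j17.84 Ω = 2200∠0.5° Ω.
Step 4 — Source phasor: V = 10.8∠-30.0° V = 9.353 - j5.4 V.
Step 5 — Ohm's law: I = V / Z_total = (9.353 - j5.4) / (2200 + j17.84) = 0.004231 - j0.002489 A.
Step 6 — Convert to polar: |I| = 0.004909 A, ∠I = -30.5°.

I = 0.004909∠-30.5° A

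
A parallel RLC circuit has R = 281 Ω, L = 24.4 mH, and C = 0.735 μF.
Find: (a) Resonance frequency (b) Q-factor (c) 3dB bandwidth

Step 1 — Resonance: ω₀ = 1/√(LC) = 1/√(0.0244·7.35e-07) = 7467 rad/s.
Step 2 — f₀ = ω₀/(2π) = 1188 Hz.
Step 3 — Parallel Q: Q = R/(ω₀L) = 281/(7467·0.0244) = 1.542.
Step 4 — Bandwidth: Δω = ω₀/Q = 4842 rad/s; BW = Δω/(2π) = 770.6 Hz.

(a) f₀ = 1188 Hz  (b) Q = 1.542  (c) BW = 770.6 Hz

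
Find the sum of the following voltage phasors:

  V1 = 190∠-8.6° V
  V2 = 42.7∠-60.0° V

Step 1 — Convert each phasor to rectangular form:
  V1 = 190·(cos(-8.6°) + j·sin(-8.6°)) = 187.9 - j28.41 V
  V2 = 42.7·(cos(-60.0°) + j·sin(-60.0°)) = 21.35 - j36.98 V
Step 2 — Sum components: V_total = 209.2 - j65.39 V.
Step 3 — Convert to polar: |V_total| = 219.2 V, ∠V_total = -17.4°.

V_total = 219.2∠-17.4° V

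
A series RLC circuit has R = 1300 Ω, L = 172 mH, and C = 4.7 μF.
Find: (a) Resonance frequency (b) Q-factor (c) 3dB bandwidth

Step 1 — Resonance: ω₀ = 1/√(LC) = 1/√(0.172·4.7e-06) = 1112 rad/s.
Step 2 — f₀ = ω₀/(2π) = 177 Hz.
Step 3 — Series Q: Q = ω₀L/R = 1112·0.172/1300 = 0.1472.
Step 4 — Bandwidth: Δω = ω₀/Q = 7558 rad/s; BW = Δω/(2π) = 1203 Hz.

(a) f₀ = 177 Hz  (b) Q = 0.1472  (c) BW = 1203 Hz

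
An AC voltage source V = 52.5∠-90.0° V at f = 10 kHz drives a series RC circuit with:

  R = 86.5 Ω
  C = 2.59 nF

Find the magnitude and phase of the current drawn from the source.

Step 1 — Angular frequency: ω = 2π·f = 2π·1e+04 = 6.283e+04 rad/s.
Step 2 — Component impedances:
  R: Z = R = 86.5 Ω
  C: Z = 1/(jωC) = -j/(ω·C) = 0 - j6145 Ω
Step 3 — Series combination: Z_total = R + C = 86.5 - j6145 Ω = 6146∠-89.2° Ω.
Step 4 — Source phasor: V = 52.5∠-90.0° V = 0 - j52.5 V.
Step 5 — Ohm's law: I = V / Z_total = (0 - j52.5) / (86.5 - j6145) = 0.008542 - j0.0001202 A.
Step 6 — Convert to polar: |I| = 0.008543 A, ∠I = -0.8°.

I = 0.008543∠-0.8° A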